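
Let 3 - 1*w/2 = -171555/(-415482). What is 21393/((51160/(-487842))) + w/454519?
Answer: -164238091068220120669/805106894596940 ≈ -2.0400e+5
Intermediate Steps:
w = 358297/69247 (w = 6 - (-343110)/(-415482) = 6 - (-343110)*(-1)/415482 = 6 - 2*57185/138494 = 6 - 57185/69247 = 358297/69247 ≈ 5.1742)
21393/((51160/(-487842))) + w/454519 = 21393/((51160/(-487842))) + (358297/69247)/454519 = 21393/((51160*(-1/487842))) + (358297/69247)*(1/454519) = 21393/(-25580/243921) + 358297/31474077193 = 21393*(-243921/25580) + 358297/31474077193 = -5218201953/25580 + 358297/31474077193 = -164238091068220120669/805106894596940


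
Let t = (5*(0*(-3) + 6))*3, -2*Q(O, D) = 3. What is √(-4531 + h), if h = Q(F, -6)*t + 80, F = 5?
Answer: I*√4586 ≈ 67.72*I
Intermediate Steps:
Q(O, D) = -3/2 (Q(O, D) = -½*3 = -3/2)
t = 90 (t = (5*(0 + 6))*3 = (5*6)*3 = 30*3 = 90)
h = -55 (h = -3/2*90 + 80 = -135 + 80 = -55)
√(-4531 + h) = √(-4531 - 55) = √(-4586) = I*√4586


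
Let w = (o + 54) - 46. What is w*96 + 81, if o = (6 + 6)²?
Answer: 14673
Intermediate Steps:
o = 144 (o = 12² = 144)
w = 152 (w = (144 + 54) - 46 = 198 - 46 = 152)
w*96 + 81 = 152*96 + 81 = 14592 + 81 = 14673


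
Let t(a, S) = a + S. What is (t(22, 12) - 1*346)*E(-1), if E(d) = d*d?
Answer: -312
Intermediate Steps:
E(d) = d**2
t(a, S) = S + a
(t(22, 12) - 1*346)*E(-1) = ((12 + 22) - 1*346)*(-1)**2 = (34 - 346)*1 = -312*1 = -312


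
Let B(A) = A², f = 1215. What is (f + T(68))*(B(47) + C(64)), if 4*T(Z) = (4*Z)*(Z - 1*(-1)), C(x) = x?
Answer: 13426611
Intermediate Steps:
T(Z) = Z*(1 + Z) (T(Z) = ((4*Z)*(Z - 1*(-1)))/4 = ((4*Z)*(Z + 1))/4 = ((4*Z)*(1 + Z))/4 = (4*Z*(1 + Z))/4 = Z*(1 + Z))
(f + T(68))*(B(47) + C(64)) = (1215 + 68*(1 + 68))*(47² + 64) = (1215 + 68*69)*(2209 + 64) = (1215 + 4692)*2273 = 5907*2273 = 13426611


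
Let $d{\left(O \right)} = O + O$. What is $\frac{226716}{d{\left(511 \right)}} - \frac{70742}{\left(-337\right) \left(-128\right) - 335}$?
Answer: $\frac{687955228}{3124473} \approx 220.18$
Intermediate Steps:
$d{\left(O \right)} = 2 O$
$\frac{226716}{d{\left(511 \right)}} - \frac{70742}{\left(-337\right) \left(-128\right) - 335} = \frac{226716}{2 \cdot 511} - \frac{70742}{\left(-337\right) \left(-128\right) - 335} = \frac{226716}{1022} - \frac{70742}{43136 - 335} = 226716 \cdot \frac{1}{1022} - \frac{70742}{42801} = \frac{16194}{73} - \frac{70742}{42801} = \frac{687955228}{3124473}$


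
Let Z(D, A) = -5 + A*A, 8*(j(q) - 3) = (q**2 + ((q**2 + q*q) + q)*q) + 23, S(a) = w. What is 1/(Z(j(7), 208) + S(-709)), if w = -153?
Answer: 1/43106 ≈ 2.3199e-5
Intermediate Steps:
S(a) = -153
j(q) = 47/8 + q**2/8 + q*(q + 2*q**2)/8 (j(q) = 3 + ((q**2 + ((q**2 + q*q) + q)*q) + 23)/8 = 3 + ((q**2 + ((q**2 + q**2) + q)*q) + 23)/8 = 3 + ((q**2 + (2*q**2 + q)*q) + 23)/8 = 3 + ((q**2 + (q + 2*q**2)*q) + 23)/8 = 3 + ((q**2 + q*(q + 2*q**2)) + 23)/8 = 3 + (23 + q**2 + q*(q + 2*q**2))/8 = 3 + (23/8 + q**2/8 + q*(q + 2*q**2)/8) = 47/8 + q**2/8 + q*(q + 2*q**2)/8)
Z(D, A) = -5 + A**2
1/(Z(j(7), 208) + S(-709)) = 1/((-5 + 208**2) - 153) = 1/((-5 + 43264) - 153) = 1/(43259 - 153) = 1/43106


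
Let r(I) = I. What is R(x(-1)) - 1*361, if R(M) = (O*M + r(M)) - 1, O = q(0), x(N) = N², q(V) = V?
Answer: -361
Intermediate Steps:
O = 0
R(M) = -1 + M (R(M) = (0*M + M) - 1 = (0 + M) - 1 = M - 1 = -1 + M)
R(x(-1)) - 1*361 = (-1 + (-1)²) - 1*361 = (-1 + 1) - 361 = 0 - 361 = -361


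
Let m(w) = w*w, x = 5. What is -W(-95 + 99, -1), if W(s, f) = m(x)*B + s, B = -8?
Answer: 196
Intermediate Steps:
m(w) = w**2
W(s, f) = -200 + s (W(s, f) = 5**2*(-8) + s = 25*(-8) + s = -200 + s)
-W(-95 + 99, -1) = -(-200 + (-95 + 99)) = -(-200 + 4) = -1*(-196) = 196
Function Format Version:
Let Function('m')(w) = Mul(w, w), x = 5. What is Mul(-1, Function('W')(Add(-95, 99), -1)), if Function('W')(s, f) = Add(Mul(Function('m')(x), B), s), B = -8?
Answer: 196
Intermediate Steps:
Function('m')(w) = Pow(w, 2)
Function('W')(s, f) = Add(-200, s) (Function('W')(s, f) = Add(Mul(Pow(5, 2), -8), s) = Add(Mul(25, -8), s) = Add(-200, s))
Mul(-1, Function('W')(Add(-95, 99), -1)) = Mul(-1, Add(-200, Add(-95, 99))) = Mul(-1, Add(-200, 4)) = Mul(-1, -196) = 196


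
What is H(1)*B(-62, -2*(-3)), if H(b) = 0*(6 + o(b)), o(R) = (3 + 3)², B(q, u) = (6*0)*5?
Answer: 0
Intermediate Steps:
B(q, u) = 0 (B(q, u) = 0*5 = 0)
o(R) = 36 (o(R) = 6² = 36)
H(b) = 0 (H(b) = 0*(6 + 36) = 0*42 = 0)
H(1)*B(-62, -2*(-3)) = 0*0 = 0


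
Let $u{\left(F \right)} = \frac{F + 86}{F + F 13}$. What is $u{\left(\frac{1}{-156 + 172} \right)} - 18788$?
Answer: $- \frac{261655}{14} \approx -18690.0$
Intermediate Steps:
$u{\left(F \right)} = \frac{86 + F}{14 F}$ ($u{\left(F \right)} = \frac{86 + F}{F + 13 F} = \frac{86 + F}{14 F}$)
$u{\left(\frac{1}{-156 + 172} \right)} - 18788 = \frac{86 + \frac{1}{-156 + 172}}{14 \frac{1}{-156 + 172}} - 18788 = \frac{86 + \frac{1}{16}}{14 \cdot \frac{1}{16}} - 18788 = \frac{\frac{1}{\frac{1}{16}} \left(86 + \frac{1}{16}\right)}{14} - 18788 = \frac{1}{14} \cdot 16 \cdot \frac{1377}{16} - 18788 = \frac{1377}{14} - 18788 = - \frac{261655}{14}$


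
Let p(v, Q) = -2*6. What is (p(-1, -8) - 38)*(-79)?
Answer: 3950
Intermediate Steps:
p(v, Q) = -12
(p(-1, -8) - 38)*(-79) = (-12 - 38)*(-79) = -50*(-79) = 3950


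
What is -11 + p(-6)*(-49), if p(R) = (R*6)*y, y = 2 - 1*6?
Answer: -7067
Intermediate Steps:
y = -4 (y = 2 - 6 = -4)
p(R) = -24*R (p(R) = (R*6)*(-4) = (6*R)*(-4) = -24*R)
-11 + p(-6)*(-49) = -11 - 24*(-6)*(-49) = -11 + 144*(-49) = -11 - 7056 = -7067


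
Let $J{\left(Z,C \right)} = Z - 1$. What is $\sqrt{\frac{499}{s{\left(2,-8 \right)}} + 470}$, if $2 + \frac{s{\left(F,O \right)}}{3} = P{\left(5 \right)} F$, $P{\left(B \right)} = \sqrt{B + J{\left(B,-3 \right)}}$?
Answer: $\frac{\sqrt{18417}}{6} \approx 22.618$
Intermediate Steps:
$J{\left(Z,C \right)} = -1 + Z$
$P{\left(B \right)} = \sqrt{-1 + 2 B}$ ($P{\left(B \right)} = \sqrt{B + \left(-1 + B\right)} = \sqrt{-1 + 2 B}$)
$s{\left(F,O \right)} = -6 + 9 F$ ($s{\left(F,O \right)} = -6 + 3 \sqrt{-1 + 2 \cdot 5} F = -6 + 3 \sqrt{-1 + 10} F = -6 + 3 \sqrt{9} F = -6 + 3 \cdot 3 F = -6 + 9 F$)
$\sqrt{\frac{499}{s{\left(2,-8 \right)}} + 470} = \sqrt{\frac{499}{-6 + 9 \cdot 2} + 470} = \sqrt{\frac{499}{-6 + 18} + 470} = \sqrt{\frac{499}{12} + 470} = \sqrt{\frac{6139}{12}} = \frac{\sqrt{18417}}{6}$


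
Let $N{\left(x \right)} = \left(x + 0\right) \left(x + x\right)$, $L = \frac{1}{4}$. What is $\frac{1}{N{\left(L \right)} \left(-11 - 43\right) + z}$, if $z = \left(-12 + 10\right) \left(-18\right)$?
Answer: $\frac{4}{117} \approx 0.034188$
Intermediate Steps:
$L = \frac{1}{4} \approx 0.25$
$z = 36$ ($z = \left(-2\right) \left(-18\right) = 36$)
$N{\left(x \right)} = 2 x^{2}$ ($N{\left(x \right)} = x 2 x = 2 x^{2}$)
$\frac{1}{N{\left(L \right)} \left(-11 - 43\right) + z} = \frac{1}{\frac{2}{16} \left(-11 - 43\right) + 36} = \frac{1}{2 \cdot \frac{1}{16} \left(-54\right) + 36} = \frac{1}{\frac{1}{8} \left(-54\right) + 36} = \frac{1}{- \frac{27}{4} + 36} = \frac{1}{\frac{117}{4}} = \frac{4}{117}$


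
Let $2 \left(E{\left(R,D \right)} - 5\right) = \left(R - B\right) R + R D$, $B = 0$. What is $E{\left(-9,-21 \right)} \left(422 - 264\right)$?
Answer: $22120$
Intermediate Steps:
$E{\left(R,D \right)} = 5 + \frac{R^{2}}{2} + \frac{D R}{2}$ ($E{\left(R,D \right)} = 5 + \frac{\left(R - 0\right) R + R D}{2} = 5 + \frac{\left(R + 0\right) R + D R}{2} = 5 + \frac{R R + D R}{2} = 5 + \frac{R^{2} + D R}{2} = 5 + \left(\frac{R^{2}}{2} + \frac{D R}{2}\right) = 5 + \frac{R^{2}}{2} + \frac{D R}{2}$)
$E{\left(-9,-21 \right)} \left(422 - 264\right) = \left(5 + \frac{\left(-9\right)^{2}}{2} + \frac{1}{2} \left(-21\right) \left(-9\right)\right) \left(422 - 264\right) = \left(5 + \frac{1}{2} \cdot 81 + \frac{189}{2}\right) \left(422 - 264\right) = \left(5 + \frac{81}{2} + \frac{189}{2}\right) 158 = 140 \cdot 158 = 22120$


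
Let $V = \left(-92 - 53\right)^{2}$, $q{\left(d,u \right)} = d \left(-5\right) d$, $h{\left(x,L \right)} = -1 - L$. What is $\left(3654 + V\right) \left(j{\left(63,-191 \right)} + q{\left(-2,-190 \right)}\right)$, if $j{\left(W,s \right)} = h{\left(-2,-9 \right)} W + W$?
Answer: $13499413$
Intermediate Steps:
$q{\left(d,u \right)} = - 5 d^{2}$ ($q{\left(d,u \right)} = - 5 d d = - 5 d^{2}$)
$j{\left(W,s \right)} = 9 W$ ($j{\left(W,s \right)} = \left(-1 - -9\right) W + W = \left(-1 + 9\right) W + W = 8 W + W = 9 W$)
$V = 21025$ ($V = \left(-145\right)^{2} = 21025$)
$\left(3654 + V\right) \left(j{\left(63,-191 \right)} + q{\left(-2,-190 \right)}\right) = \left(3654 + 21025\right) \left(9 \cdot 63 - 5 \left(-2\right)^{2}\right) = 24679 \left(567 - 20\right) = 24679 \cdot 547 = 13499413$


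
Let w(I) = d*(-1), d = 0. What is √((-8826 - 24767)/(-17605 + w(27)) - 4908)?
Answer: I*√31032134815/2515 ≈ 70.043*I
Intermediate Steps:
w(I) = 0 (w(I) = 0*(-1) = 0)
√((-8826 - 24767)/(-17605 + w(27)) - 4908) = √((-8826 - 24767)/(-17605 + 0) - 4908) = √(-33593/(-17605) - 4908) = √(-33593*(-1/17605) - 4908) = √(4799/2515 - 4908) = √(-12338821/2515) = I*√31032134815/2515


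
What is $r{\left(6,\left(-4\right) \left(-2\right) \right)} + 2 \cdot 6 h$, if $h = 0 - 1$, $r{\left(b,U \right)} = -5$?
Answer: $-17$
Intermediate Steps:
$h = -1$ ($h = 0 - 1 = -1$)
$r{\left(6,\left(-4\right) \left(-2\right) \right)} + 2 \cdot 6 h = -5 + 2 \cdot 6 \left(-1\right) = -5 + 12 \left(-1\right) = -5 - 12 = -17$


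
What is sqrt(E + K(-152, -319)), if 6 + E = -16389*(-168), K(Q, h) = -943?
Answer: sqrt(2752403) ≈ 1659.0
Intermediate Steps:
E = 2753346 (E = -6 - 16389*(-168) = -6 + 2753352 = 2753346)
sqrt(E + K(-152, -319)) = sqrt(2753346 - 943) = sqrt(2752403)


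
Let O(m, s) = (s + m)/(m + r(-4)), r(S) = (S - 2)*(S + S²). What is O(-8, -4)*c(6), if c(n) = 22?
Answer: 33/10 ≈ 3.3000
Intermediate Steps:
r(S) = (-2 + S)*(S + S²)
O(m, s) = (m + s)/(-72 + m) (O(m, s) = (s + m)/(m - 4*(-2 + (-4)² - 1*(-4))) = (m + s)/(m - 4*(-2 + 16 + 4)) = (m + s)/(m - 4*18) = (m + s)/(m - 72) = (m + s)/(-72 + m))
O(-8, -4)*c(6) = ((-8 - 4)/(-72 - 8))*22 = (-12/(-80))*22 = -1/80*(-12)*22 = (3/20)*22 = 33/10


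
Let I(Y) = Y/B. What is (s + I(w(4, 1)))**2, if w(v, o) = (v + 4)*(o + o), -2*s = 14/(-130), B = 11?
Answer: 4652649/2044900 ≈ 2.2752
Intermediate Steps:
s = 7/130 (s = -7/(-130) = -7*(-1)/130 = -1/2*(-7/65) = 7/130 ≈ 0.053846)
w(v, o) = 2*o*(4 + v) (w(v, o) = (4 + v)*(2*o) = 2*o*(4 + v))
I(Y) = Y/11
(s + I(w(4, 1)))**2 = (7/130 + (2*1*(4 + 4))/11)**2 = (7/130 + (2*1*8)/11)**2 = (7/130 + (1/11)*16)**2 = (7/130 + 16/11)**2 = (2157/1430)**2 = 4652649/2044900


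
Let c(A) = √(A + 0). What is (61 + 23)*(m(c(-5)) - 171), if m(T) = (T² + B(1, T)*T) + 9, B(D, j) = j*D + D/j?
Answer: -14364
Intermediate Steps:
c(A) = √A
B(D, j) = D*j + D/j
m(T) = 9 + T² + T*(T + 1/T) (m(T) = (T² + (1*T + 1/T)*T) + 9 = (T² + (T + 1/T)*T) + 9 = (T² + T*(T + 1/T)) + 9 = 9 + T² + T*(T + 1/T))
(61 + 23)*(m(c(-5)) - 171) = (61 + 23)*((10 + 2*(√(-5))²) - 171) = 84*((10 + 2*(I*√5)²) - 171) = 84*((10 + 2*(-5)) - 171) = 84*((10 - 10) - 171) = 84*(0 - 171) = 84*(-171) = -14364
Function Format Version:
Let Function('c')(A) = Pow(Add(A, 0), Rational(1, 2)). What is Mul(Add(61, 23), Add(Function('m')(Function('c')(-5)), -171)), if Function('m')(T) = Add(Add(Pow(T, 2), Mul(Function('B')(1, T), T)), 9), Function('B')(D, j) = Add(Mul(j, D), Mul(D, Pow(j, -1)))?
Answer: -14364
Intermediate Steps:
Function('c')(A) = Pow(A, Rational(1, 2))
Function('B')(D, j) = Add(Mul(D, j), Mul(D, Pow(j, -1)))
Function('m')(T) = Add(9, Pow(T, 2), Mul(T, Add(T, Pow(T, -1)))) (Function('m')(T) = Add(Add(Pow(T, 2), Mul(Add(Mul(1, T), Mul(1, Pow(T, -1))), T)), 9) = Add(Add(Pow(T, 2), Mul(Add(T, Pow(T, -1)), T)), 9) = Add(Add(Pow(T, 2), Mul(T, Add(T, Pow(T, -1)))), 9) = Add(9, Pow(T, 2), Mul(T, Add(T, Pow(T, -1)))))
Mul(Add(61, 23), Add(Function('m')(Function('c')(-5)), -171)) = Mul(Add(61, 23), Add(Add(10, Mul(2, Pow(Pow(-5, Rational(1, 2)), 2))), -171)) = Mul(84, Add(Add(10, Mul(2, Pow(Mul(I, Pow(5, Rational(1, 2))), 2))), -171)) = Mul(84, Add(Add(10, Mul(2, -5)), -171)) = Mul(84, Add(Add(10, -10), -171)) = Mul(84, Add(0, -171)) = Mul(84, -171) = -14364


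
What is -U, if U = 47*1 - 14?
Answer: -33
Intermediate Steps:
U = 33 (U = 47 - 14 = 33)
-U = -1*33 = -33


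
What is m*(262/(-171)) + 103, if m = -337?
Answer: 105907/171 ≈ 619.34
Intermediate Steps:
m*(262/(-171)) + 103 = -88294/(-171) + 103 = -88294*(-1)/171 + 103 = -337*(-262/171) + 103 = 88294/171 + 103 = 105907/171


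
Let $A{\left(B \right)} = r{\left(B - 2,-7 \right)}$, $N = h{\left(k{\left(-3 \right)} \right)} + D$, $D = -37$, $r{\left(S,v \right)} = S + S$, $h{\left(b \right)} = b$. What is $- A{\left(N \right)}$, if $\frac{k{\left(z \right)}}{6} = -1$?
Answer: $90$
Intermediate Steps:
$k{\left(z \right)} = -6$ ($k{\left(z \right)} = 6 \left(-1\right) = -6$)
$r{\left(S,v \right)} = 2 S$
$N = -43$ ($N = -6 - 37 = -43$)
$A{\left(B \right)} = -4 + 2 B$ ($A{\left(B \right)} = 2 \left(B - 2\right) = 2 \left(-2 + B\right) = -4 + 2 B$)
$- A{\left(N \right)} = - (-4 + 2 \left(-43\right)) = - (-4 - 86) = \left(-1\right) \left(-90\right) = 90$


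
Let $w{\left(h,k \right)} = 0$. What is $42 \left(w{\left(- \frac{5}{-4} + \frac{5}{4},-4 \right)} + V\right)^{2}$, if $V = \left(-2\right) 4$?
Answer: $2688$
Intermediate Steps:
$V = -8$
$42 \left(w{\left(- \frac{5}{-4} + \frac{5}{4},-4 \right)} + V\right)^{2} = 42 \left(0 - 8\right)^{2} = 42 \left(-8\right)^{2} = 42 \cdot 64 = 2688$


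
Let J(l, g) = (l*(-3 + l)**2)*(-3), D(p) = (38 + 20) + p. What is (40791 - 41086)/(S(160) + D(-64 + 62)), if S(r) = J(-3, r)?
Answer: -59/76 ≈ -0.77632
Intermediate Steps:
D(p) = 58 + p
J(l, g) = -3*l*(-3 + l)**2
S(r) = 324 (S(r) = -3*(-3)*(-3 - 3)**2 = -3*(-3)*(-6)**2 = -3*(-3)*36 = 324)
(40791 - 41086)/(S(160) + D(-64 + 62)) = (40791 - 41086)/(324 + (58 + (-64 + 62))) = -295/(324 + (58 - 2)) = -295/(324 + 56) = -295/380 = -295*1/380 = -59/76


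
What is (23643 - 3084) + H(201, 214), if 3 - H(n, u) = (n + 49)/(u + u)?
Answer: 4400143/214 ≈ 20561.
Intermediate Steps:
H(n, u) = 3 - (49 + n)/(2*u) (H(n, u) = 3 - (n + 49)/(u + u) = 3 - (49 + n)/(2*u))
(23643 - 3084) + H(201, 214) = (23643 - 3084) + (1/2)*(-49 - 1*201 + 6*214)/214 = 20559 + (1/2)*(1/214)*(-49 - 201 + 1284) = 20559 + (1/2)*(1/214)*1034 = 20559 + 517/214 = 4400143/214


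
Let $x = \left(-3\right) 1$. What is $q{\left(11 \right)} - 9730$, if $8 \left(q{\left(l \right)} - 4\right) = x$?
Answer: $- \frac{77811}{8} \approx -9726.4$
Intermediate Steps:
$x = -3$
$q{\left(l \right)} = \frac{29}{8}$ ($q{\left(l \right)} = 4 + \frac{1}{8} \left(-3\right) = 4 - \frac{3}{8} = \frac{29}{8}$)
$q{\left(11 \right)} - 9730 = \frac{29}{8} - 9730 = - \frac{77811}{8}$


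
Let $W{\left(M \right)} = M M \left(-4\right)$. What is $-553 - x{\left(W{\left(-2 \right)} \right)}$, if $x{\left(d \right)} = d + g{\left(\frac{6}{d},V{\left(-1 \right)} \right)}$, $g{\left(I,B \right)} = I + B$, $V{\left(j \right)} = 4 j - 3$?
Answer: $- \frac{4237}{8} \approx -529.63$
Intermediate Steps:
$V{\left(j \right)} = -3 + 4 j$
$W{\left(M \right)} = - 4 M^{2}$ ($W{\left(M \right)} = M^{2} \left(-4\right) = - 4 M^{2}$)
$g{\left(I,B \right)} = B + I$
$x{\left(d \right)} = -7 + d + \frac{6}{d}$ ($x{\left(d \right)} = d + \left(\left(-3 + 4 \left(-1\right)\right) + \frac{6}{d}\right) = d + \left(\left(-3 - 4\right) + \frac{6}{d}\right) = d - \left(7 - \frac{6}{d}\right) = -7 + d + \frac{6}{d}$)
$-553 - x{\left(W{\left(-2 \right)} \right)} = -553 - \left(-7 - 4 \left(-2\right)^{2} + \frac{6}{\left(-4\right) \left(-2\right)^{2}}\right) = -553 - \left(-7 - 16 + \frac{6}{\left(-4\right) 4}\right) = -553 - \left(-7 - 16 + \frac{6}{-16}\right) = -553 - \left(-7 - 16 + 6 \left(- \frac{1}{16}\right)\right) = -553 - \left(-7 - 16 - \frac{3}{8}\right) = -553 - - \frac{187}{8} = -553 + \frac{187}{8} = - \frac{4237}{8}$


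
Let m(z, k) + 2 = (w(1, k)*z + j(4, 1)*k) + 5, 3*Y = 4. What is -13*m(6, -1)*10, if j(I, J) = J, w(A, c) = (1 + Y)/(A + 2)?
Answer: -2600/3 ≈ -866.67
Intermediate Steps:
Y = 4/3 (Y = (⅓)*4 = 4/3 ≈ 1.3333)
w(A, c) = 7/(3*(2 + A)) (w(A, c) = (1 + 4/3)/(A + 2) = 7/(3*(2 + A)))
m(z, k) = 3 + k + 7*z/9 (m(z, k) = -2 + (((7/(3*(2 + 1)))*z + 1*k) + 5) = -2 + ((((7/3)/3)*z + k) + 5) = -2 + ((((7/3)*(⅓))*z + k) + 5) = -2 + ((7*z/9 + k) + 5) = -2 + ((k + 7*z/9) + 5) = -2 + (5 + k + 7*z/9) = 3 + k + 7*z/9)
-13*m(6, -1)*10 = -13*(3 - 1 + (7/9)*6)*10 = -13*(3 - 1 + 14/3)*10 = -13*20/3*10 = -260/3*10 = -2600/3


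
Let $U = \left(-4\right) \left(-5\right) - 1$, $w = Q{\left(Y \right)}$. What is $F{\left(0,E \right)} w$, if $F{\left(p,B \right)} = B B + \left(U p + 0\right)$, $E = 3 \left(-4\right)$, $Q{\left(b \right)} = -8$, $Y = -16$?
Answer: $-1152$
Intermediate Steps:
$w = -8$
$E = -12$
$U = 19$ ($U = 20 - 1 = 19$)
$F{\left(p,B \right)} = B^{2} + 19 p$ ($F{\left(p,B \right)} = B B + \left(19 p + 0\right) = B^{2} + 19 p$)
$F{\left(0,E \right)} w = \left(\left(-12\right)^{2} + 19 \cdot 0\right) \left(-8\right) = \left(144 + 0\right) \left(-8\right) = 144 \left(-8\right) = -1152$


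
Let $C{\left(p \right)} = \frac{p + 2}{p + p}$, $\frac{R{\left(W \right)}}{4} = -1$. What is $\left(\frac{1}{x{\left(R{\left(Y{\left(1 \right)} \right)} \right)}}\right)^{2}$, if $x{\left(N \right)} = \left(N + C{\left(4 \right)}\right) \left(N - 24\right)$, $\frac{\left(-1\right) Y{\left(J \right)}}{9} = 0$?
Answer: $\frac{1}{8281} \approx 0.00012076$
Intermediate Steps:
$Y{\left(J \right)} = 0$ ($Y{\left(J \right)} = \left(-9\right) 0 = 0$)
$R{\left(W \right)} = -4$ ($R{\left(W \right)} = 4 \left(-1\right) = -4$)
$C{\left(p \right)} = \frac{2 + p}{2 p}$
$x{\left(N \right)} = \left(-24 + N\right) \left(\frac{3}{4} + N\right)$ ($x{\left(N \right)} = \left(N + \frac{2 + 4}{2 \cdot 4}\right) \left(N - 24\right) = \left(N + \frac{1}{2} \cdot \frac{1}{4} \cdot 6\right) \left(-24 + N\right) = \left(N + \frac{3}{4}\right) \left(-24 + N\right) = \left(\frac{3}{4} + N\right) \left(-24 + N\right) = \left(-24 + N\right) \left(\frac{3}{4} + N\right)$)
$\left(\frac{1}{x{\left(R{\left(Y{\left(1 \right)} \right)} \right)}}\right)^{2} = \left(\frac{1}{-18 + \left(-4\right)^{2} - -93}\right)^{2} = \left(\frac{1}{-18 + 16 + 93}\right)^{2} = \left(\frac{1}{91}\right)^{2} = \frac{1}{8281}$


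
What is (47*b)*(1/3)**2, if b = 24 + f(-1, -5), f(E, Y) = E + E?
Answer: 1034/9 ≈ 114.89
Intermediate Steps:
f(E, Y) = 2*E
b = 22 (b = 24 + 2*(-1) = 24 - 2 = 22)
(47*b)*(1/3)**2 = (47*22)*(1/3)**2 = 1034*(1/3)**2 = 1034*(1/9) = 1034/9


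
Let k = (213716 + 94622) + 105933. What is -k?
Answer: -414271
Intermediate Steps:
k = 414271 (k = 308338 + 105933 = 414271)
-k = -1*414271 = -414271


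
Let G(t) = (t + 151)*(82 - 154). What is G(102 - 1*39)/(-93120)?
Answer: 321/1940 ≈ 0.16546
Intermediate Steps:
G(t) = -10872 - 72*t (G(t) = (151 + t)*(-72) = -10872 - 72*t)
G(102 - 1*39)/(-93120) = (-10872 - 72*(102 - 1*39))/(-93120) = (-10872 - 72*(102 - 39))*(-1/93120) = (-10872 - 72*63)*(-1/93120) = (-10872 - 4536)*(-1/93120) = -15408*(-1/93120) = 321/1940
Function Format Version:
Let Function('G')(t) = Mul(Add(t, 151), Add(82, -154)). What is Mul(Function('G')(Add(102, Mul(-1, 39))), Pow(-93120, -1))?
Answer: Rational(321, 1940) ≈ 0.16546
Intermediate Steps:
Function('G')(t) = Add(-10872, Mul(-72, t)) (Function('G')(t) = Mul(Add(151, t), -72) = Add(-10872, Mul(-72, t)))
Mul(Function('G')(Add(102, Mul(-1, 39))), Pow(-93120, -1)) = Mul(Add(-10872, Mul(-72, Add(102, Mul(-1, 39)))), Pow(-93120, -1)) = Mul(Add(-10872, Mul(-72, Add(102, -39))), Rational(-1, 93120)) = Mul(Add(-10872, Mul(-72, 63)), Rational(-1, 93120)) = Mul(Add(-10872, -4536), Rational(-1, 93120)) = Mul(-15408, Rational(-1, 93120)) = Rational(321, 1940)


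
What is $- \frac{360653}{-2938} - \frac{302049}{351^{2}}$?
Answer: $\frac{13784549}{114582} \approx 120.3$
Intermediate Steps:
$- \frac{360653}{-2938} - \frac{302049}{351^{2}} = \left(-360653\right) \left(- \frac{1}{2938}\right) - \frac{302049}{123201} = \frac{360653}{2938} - \frac{1243}{507} = \frac{13784549}{114582}$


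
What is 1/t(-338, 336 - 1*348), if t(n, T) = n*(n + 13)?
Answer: 1/109850 ≈ 9.1033e-6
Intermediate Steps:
t(n, T) = n*(13 + n)
1/t(-338, 336 - 1*348) = 1/(-338*(13 - 338)) = 1/(-338*(-325)) = 1/109850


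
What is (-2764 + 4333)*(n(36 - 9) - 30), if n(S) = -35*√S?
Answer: -47070 - 164745*√3 ≈ -3.3242e+5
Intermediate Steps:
(-2764 + 4333)*(n(36 - 9) - 30) = (-2764 + 4333)*(-35*√(36 - 9) - 30) = 1569*(-105*√3 - 30) = 1569*(-30 - 105*√3) = -47070 - 164745*√3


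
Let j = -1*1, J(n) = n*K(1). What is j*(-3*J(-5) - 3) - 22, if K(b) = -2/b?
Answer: 11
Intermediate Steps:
J(n) = -2*n (J(n) = n*(-2/1) = n*(-2*1) = n*(-2) = -2*n)
j = -1
j*(-3*J(-5) - 3) - 22 = -(-(-6)*(-5) - 3) - 22 = -(-3*10 - 3) - 22 = -(-30 - 3) - 22 = -1*(-33) - 22 = 33 - 22 = 11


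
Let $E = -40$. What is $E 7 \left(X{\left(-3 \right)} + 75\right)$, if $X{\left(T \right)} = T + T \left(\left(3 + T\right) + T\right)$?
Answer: $-22680$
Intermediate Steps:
$X{\left(T \right)} = T + T \left(3 + 2 T\right)$
$E 7 \left(X{\left(-3 \right)} + 75\right) = \left(-40\right) 7 \left(2 \left(-3\right) \left(2 - 3\right) + 75\right) = - 280 \left(2 \left(-3\right) \left(-1\right) + 75\right) = - 280 \left(6 + 75\right) = \left(-280\right) 81 = -22680$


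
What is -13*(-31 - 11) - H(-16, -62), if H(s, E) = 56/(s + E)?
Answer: 21322/39 ≈ 546.72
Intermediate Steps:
H(s, E) = 56/(E + s)
-13*(-31 - 11) - H(-16, -62) = -13*(-31 - 11) - 56/(-62 - 16) = -13*(-42) - 56/(-78) = 546 - 56*(-1)/78 = 546 - 1*(-28/39) = 546 + 28/39 = 21322/39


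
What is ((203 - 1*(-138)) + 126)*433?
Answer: 202211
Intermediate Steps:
((203 - 1*(-138)) + 126)*433 = ((203 + 138) + 126)*433 = (341 + 126)*433 = 467*433 = 202211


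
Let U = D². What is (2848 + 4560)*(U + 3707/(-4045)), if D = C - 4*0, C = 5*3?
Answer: 6714744544/4045 ≈ 1.6600e+6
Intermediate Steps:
C = 15
D = 15 (D = 15 - 4*0 = 15 + 0 = 15)
U = 225 (U = 15² = 225)
(2848 + 4560)*(U + 3707/(-4045)) = (2848 + 4560)*(225 + 3707/(-4045)) = 7408*(225 + 3707*(-1/4045)) = 7408*(225 - 3707/4045) = 7408*(906418/4045) = 6714744544/4045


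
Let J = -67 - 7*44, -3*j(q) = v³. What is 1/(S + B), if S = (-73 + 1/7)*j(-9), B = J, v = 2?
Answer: -7/1265 ≈ -0.0055336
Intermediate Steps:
j(q) = -8/3 (j(q) = -⅓*2³ = -⅓*8 = -8/3)
J = -375 (J = -67 - 308 = -375)
B = -375
S = 1360/7 (S = (-73 + 1/7)*(-8/3) = (-73 + ⅐)*(-8/3) = -510/7*(-8/3) = 1360/7 ≈ 194.29)
1/(S + B) = 1/(1360/7 - 375) = 1/(-1265/7) = -7/1265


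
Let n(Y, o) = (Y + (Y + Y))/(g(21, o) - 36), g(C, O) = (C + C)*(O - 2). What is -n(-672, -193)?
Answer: -112/457 ≈ -0.24508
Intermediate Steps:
g(C, O) = 2*C*(-2 + O) (g(C, O) = (2*C)*(-2 + O) = 2*C*(-2 + O))
n(Y, o) = 3*Y/(-120 + 42*o) (n(Y, o) = (Y + (Y + Y))/(2*21*(-2 + o) - 36) = (Y + 2*Y)/((-84 + 42*o) - 36) = (3*Y)/(-120 + 42*o) = 3*Y/(-120 + 42*o))
-n(-672, -193) = -(-672)/(2*(-20 + 7*(-193))) = -(-672)/(2*(-20 - 1351)) = -(-672)/(2*(-1371)) = -(-672)*(-1)/(2*1371) = -1*112/457 = -112/457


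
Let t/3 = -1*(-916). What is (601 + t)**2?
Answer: 11215801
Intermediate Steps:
t = 2748 (t = 3*(-1*(-916)) = 3*916 = 2748)
(601 + t)**2 = (601 + 2748)**2 = 3349**2 = 11215801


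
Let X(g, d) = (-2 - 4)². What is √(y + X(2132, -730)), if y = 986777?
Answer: √986813 ≈ 993.38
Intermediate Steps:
X(g, d) = 36 (X(g, d) = (-6)² = 36)
√(y + X(2132, -730)) = √(986777 + 36) = √986813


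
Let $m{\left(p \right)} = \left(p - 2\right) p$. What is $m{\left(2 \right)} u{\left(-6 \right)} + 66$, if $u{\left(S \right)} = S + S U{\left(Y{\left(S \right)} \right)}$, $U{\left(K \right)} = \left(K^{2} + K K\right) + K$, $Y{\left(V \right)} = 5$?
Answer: $66$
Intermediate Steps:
$m{\left(p \right)} = p \left(-2 + p\right)$ ($m{\left(p \right)} = \left(-2 + p\right) p = p \left(-2 + p\right)$)
$U{\left(K \right)} = K + 2 K^{2}$ ($U{\left(K \right)} = \left(K^{2} + K^{2}\right) + K = 2 K^{2} + K = K + 2 K^{2}$)
$u{\left(S \right)} = 56 S$ ($u{\left(S \right)} = S + S 5 \left(1 + 2 \cdot 5\right) = S + S 5 \left(1 + 10\right) = S + S 5 \cdot 11 = S + S 55 = S + 55 S = 56 S$)
$m{\left(2 \right)} u{\left(-6 \right)} + 66 = 2 \left(-2 + 2\right) 56 \left(-6\right) + 66 = 2 \cdot 0 \left(-336\right) + 66 = 0 \left(-336\right) + 66 = 0 + 66 = 66$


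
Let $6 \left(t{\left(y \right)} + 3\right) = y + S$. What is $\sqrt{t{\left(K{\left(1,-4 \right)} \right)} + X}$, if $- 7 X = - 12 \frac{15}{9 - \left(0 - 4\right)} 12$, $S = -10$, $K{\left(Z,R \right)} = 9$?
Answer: $\frac{\sqrt{6132126}}{546} \approx 4.5354$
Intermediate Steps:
$t{\left(y \right)} = - \frac{14}{3} + \frac{y}{6}$ ($t{\left(y \right)} = -3 + \frac{y - 10}{6} = -3 + \frac{-10 + y}{6} = -3 + \left(- \frac{5}{3} + \frac{y}{6}\right) = - \frac{14}{3} + \frac{y}{6}$)
$X = \frac{2160}{91}$ ($X = - \frac{- 12 \frac{15}{9 - \left(0 - 4\right)} 12}{7} = - \frac{- 12 \frac{15}{9 - -4} \cdot 12}{7} = - \frac{- 12 \frac{15}{9 + 4} \cdot 12}{7} = - \frac{- 12 \cdot \frac{15}{13} \cdot 12}{7} = - \frac{- 12 \cdot 15 \cdot \frac{1}{13} \cdot 12}{7} = - \frac{\left(-12\right) \frac{15}{13} \cdot 12}{7} = - \frac{\left(- \frac{180}{13}\right) 12}{7} = \left(- \frac{1}{7}\right) \left(- \frac{2160}{13}\right) = \frac{2160}{91} \approx 23.736$)
$\sqrt{t{\left(K{\left(1,-4 \right)} \right)} + X} = \sqrt{\left(- \frac{14}{3} + \frac{1}{6} \cdot 9\right) + \frac{2160}{91}} = \sqrt{\left(- \frac{14}{3} + \frac{3}{2}\right) + \frac{2160}{91}} = \sqrt{- \frac{19}{6} + \frac{2160}{91}} = \sqrt{\frac{11231}{546}} = \frac{\sqrt{6132126}}{546}$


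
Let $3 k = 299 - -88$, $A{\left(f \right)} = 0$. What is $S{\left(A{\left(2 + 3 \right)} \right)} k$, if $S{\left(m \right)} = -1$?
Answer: $-129$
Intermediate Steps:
$k = 129$ ($k = \frac{299 - -88}{3} = \frac{299 + 88}{3} = \frac{1}{3} \cdot 387 = 129$)
$S{\left(A{\left(2 + 3 \right)} \right)} k = \left(-1\right) 129 = -129$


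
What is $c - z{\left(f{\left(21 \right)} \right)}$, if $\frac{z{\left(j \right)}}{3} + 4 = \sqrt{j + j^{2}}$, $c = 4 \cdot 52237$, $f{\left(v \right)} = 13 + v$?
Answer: $208960 - 3 \sqrt{1190} \approx 2.0886 \cdot 10^{5}$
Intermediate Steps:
$c = 208948$
$z{\left(j \right)} = -12 + 3 \sqrt{j + j^{2}}$
$c - z{\left(f{\left(21 \right)} \right)} = 208948 - \left(-12 + 3 \sqrt{\left(13 + 21\right) \left(1 + \left(13 + 21\right)\right)}\right) = 208948 - \left(-12 + 3 \sqrt{34 \left(1 + 34\right)}\right) = 208948 - \left(-12 + 3 \sqrt{34 \cdot 35}\right) = 208948 - \left(-12 + 3 \sqrt{1190}\right) = 208948 + \left(12 - 3 \sqrt{1190}\right) = 208960 - 3 \sqrt{1190}$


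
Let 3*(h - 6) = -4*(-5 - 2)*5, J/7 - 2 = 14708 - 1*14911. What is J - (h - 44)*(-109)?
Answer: -1387/3 ≈ -462.33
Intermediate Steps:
J = -1407 (J = 14 + 7*(14708 - 1*14911) = 14 + 7*(14708 - 14911) = 14 + 7*(-203) = 14 - 1421 = -1407)
h = 158/3 (h = 6 + (-4*(-5 - 2)*5)/3 = 6 + (-(-28)*5)/3 = 6 + (-4*(-35))/3 = 6 + (⅓)*140 = 6 + 140/3 = 158/3 ≈ 52.667)
J - (h - 44)*(-109) = -1407 - (158/3 - 44)*(-109) = -1407 - 26*(-109)/3 = -1407 - 1*(-2834/3) = -1407 + 2834/3 = -1387/3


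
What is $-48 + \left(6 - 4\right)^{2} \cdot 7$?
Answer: $-20$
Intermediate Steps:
$-48 + \left(6 - 4\right)^{2} \cdot 7 = -48 + 2^{2} \cdot 7 = -48 + 4 \cdot 7 = -48 + 28 = -20$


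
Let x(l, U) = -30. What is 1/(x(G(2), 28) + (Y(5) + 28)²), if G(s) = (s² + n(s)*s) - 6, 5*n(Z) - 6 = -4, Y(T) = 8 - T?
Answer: 1/931 ≈ 0.0010741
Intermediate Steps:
n(Z) = ⅖ (n(Z) = 6/5 + (⅕)*(-4) = 6/5 - ⅘ = ⅖)
G(s) = -6 + s² + 2*s/5 (G(s) = (s² + 2*s/5) - 6 = -6 + s² + 2*s/5)
1/(x(G(2), 28) + (Y(5) + 28)²) = 1/(-30 + ((8 - 1*5) + 28)²) = 1/(-30 + ((8 - 5) + 28)²) = 1/(-30 + (3 + 28)²) = 1/(-30 + 31²) = 1/(-30 + 961) = 1/931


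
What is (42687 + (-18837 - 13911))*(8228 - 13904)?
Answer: -56413764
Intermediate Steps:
(42687 + (-18837 - 13911))*(8228 - 13904) = (42687 - 32748)*(-5676) = 9939*(-5676) = -56413764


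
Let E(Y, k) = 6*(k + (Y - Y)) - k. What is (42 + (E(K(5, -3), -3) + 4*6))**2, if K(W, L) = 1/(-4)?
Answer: 2601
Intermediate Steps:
K(W, L) = -1/4
E(Y, k) = 5*k (E(Y, k) = 6*(k + 0) - k = 6*k - k = 5*k)
(42 + (E(K(5, -3), -3) + 4*6))**2 = (42 + (5*(-3) + 4*6))**2 = (42 + (-15 + 24))**2 = (42 + 9)**2 = 51**2 = 2601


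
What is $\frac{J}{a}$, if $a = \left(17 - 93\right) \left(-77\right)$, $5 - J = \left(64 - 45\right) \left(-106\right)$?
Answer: $\frac{2019}{5852} \approx 0.34501$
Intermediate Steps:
$J = 2019$ ($J = 5 - \left(64 - 45\right) \left(-106\right) = 5 - 19 \left(-106\right) = 5 - -2014 = 5 + 2014 = 2019$)
$a = 5852$ ($a = \left(-76\right) \left(-77\right) = 5852$)
$\frac{J}{a} = \frac{2019}{5852}$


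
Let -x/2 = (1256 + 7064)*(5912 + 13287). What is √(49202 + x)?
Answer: I*√319422158 ≈ 17872.0*I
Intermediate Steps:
x = -319471360 (x = -2*(1256 + 7064)*(5912 + 13287) = -16640*19199 = -2*159735680 = -319471360)
√(49202 + x) = √(49202 - 319471360) = √(-319422158) = I*√319422158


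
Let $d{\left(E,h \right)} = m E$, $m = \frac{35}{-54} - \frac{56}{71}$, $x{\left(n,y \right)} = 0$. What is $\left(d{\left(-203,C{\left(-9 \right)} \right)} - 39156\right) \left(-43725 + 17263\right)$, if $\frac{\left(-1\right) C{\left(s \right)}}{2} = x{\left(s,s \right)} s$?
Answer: $\frac{1971495435487}{1917} \approx 1.0284 \cdot 10^{9}$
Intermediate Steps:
$C{\left(s \right)} = 0$ ($C{\left(s \right)} = - 2 \cdot 0 s = \left(-2\right) 0 = 0$)
$m = - \frac{5509}{3834}$ ($m = 35 \left(- \frac{1}{54}\right) - \frac{56}{71} = - \frac{35}{54} - \frac{56}{71} = - \frac{5509}{3834} \approx -1.4369$)
$d{\left(E,h \right)} = - \frac{5509 E}{3834}$
$\left(d{\left(-203,C{\left(-9 \right)} \right)} - 39156\right) \left(-43725 + 17263\right) = \left(\left(- \frac{5509}{3834}\right) \left(-203\right) - 39156\right) \left(-43725 + 17263\right) = \left(\frac{1118327}{3834} - 39156\right) \left(-26462\right) = \left(- \frac{149005777}{3834}\right) \left(-26462\right) = \frac{1971495435487}{1917}$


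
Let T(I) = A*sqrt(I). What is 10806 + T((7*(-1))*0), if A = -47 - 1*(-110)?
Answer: 10806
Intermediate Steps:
A = 63 (A = -47 + 110 = 63)
T(I) = 63*sqrt(I)
10806 + T((7*(-1))*0) = 10806 + 63*sqrt((7*(-1))*0) = 10806 + 63*sqrt(-7*0) = 10806 + 63*sqrt(0) = 10806 + 63*0 = 10806 + 0 = 10806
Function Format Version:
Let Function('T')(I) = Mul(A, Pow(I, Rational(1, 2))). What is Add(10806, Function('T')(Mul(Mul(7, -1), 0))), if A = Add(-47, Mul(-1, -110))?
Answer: 10806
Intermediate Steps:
A = 63 (A = Add(-47, 110) = 63)
Function('T')(I) = Mul(63, Pow(I, Rational(1, 2)))
Add(10806, Function('T')(Mul(Mul(7, -1), 0))) = Add(10806, Mul(63, Pow(Mul(Mul(7, -1), 0), Rational(1, 2)))) = Add(10806, Mul(63, Pow(Mul(-7, 0), Rational(1, 2)))) = Add(10806, Mul(63, Pow(0, Rational(1, 2)))) = Add(10806, Mul(63, 0)) = Add(10806, 0) = 10806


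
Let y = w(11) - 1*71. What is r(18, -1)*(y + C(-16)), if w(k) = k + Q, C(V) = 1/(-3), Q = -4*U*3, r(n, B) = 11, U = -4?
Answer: -407/3 ≈ -135.67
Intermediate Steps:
Q = 48 (Q = -4*(-4)*3 = 16*3 = 48)
C(V) = -⅓
w(k) = 48 + k (w(k) = k + 48 = 48 + k)
y = -12 (y = (48 + 11) - 1*71 = 59 - 71 = -12)
r(18, -1)*(y + C(-16)) = 11*(-12 - ⅓) = 11*(-37/3) = -407/3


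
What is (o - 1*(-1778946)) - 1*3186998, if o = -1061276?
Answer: -2469328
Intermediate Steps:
(o - 1*(-1778946)) - 1*3186998 = (-1061276 - 1*(-1778946)) - 1*3186998 = (-1061276 + 1778946) - 3186998 = 717670 - 3186998 = -2469328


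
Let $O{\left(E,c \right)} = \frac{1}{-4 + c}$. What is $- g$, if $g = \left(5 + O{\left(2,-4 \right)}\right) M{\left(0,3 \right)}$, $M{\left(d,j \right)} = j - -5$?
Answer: $-39$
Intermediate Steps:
$M{\left(d,j \right)} = 5 + j$ ($M{\left(d,j \right)} = j + 5 = 5 + j$)
$g = 39$ ($g = \left(5 + \frac{1}{-4 - 4}\right) \left(5 + 3\right) = \left(5 + \frac{1}{-8}\right) 8 = \left(5 - \frac{1}{8}\right) 8 = \frac{39}{8} \cdot 8 = 39$)
$- g = \left(-1\right) 39 = -39$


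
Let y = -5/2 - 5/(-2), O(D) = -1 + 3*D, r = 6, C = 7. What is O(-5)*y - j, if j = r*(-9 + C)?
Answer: 12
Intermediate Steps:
j = -12 (j = 6*(-9 + 7) = 6*(-2) = -12)
y = 0 (y = -5*½ - 5*(-½) = -5/2 + 5/2 = 0)
O(-5)*y - j = (-1 + 3*(-5))*0 - 1*(-12) = (-1 - 15)*0 + 12 = -16*0 + 12 = 0 + 12 = 12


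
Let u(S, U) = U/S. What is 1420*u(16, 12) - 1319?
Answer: -254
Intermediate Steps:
1420*u(16, 12) - 1319 = 1420*(12/16) - 1319 = 1420*(12*(1/16)) - 1319 = 1420*(3/4) - 1319 = 1065 - 1319 = -254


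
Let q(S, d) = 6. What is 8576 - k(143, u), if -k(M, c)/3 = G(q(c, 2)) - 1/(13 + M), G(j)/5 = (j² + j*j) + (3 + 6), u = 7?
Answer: 509131/52 ≈ 9791.0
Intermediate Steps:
G(j) = 45 + 10*j² (G(j) = 5*((j² + j*j) + (3 + 6)) = 5*((j² + j²) + 9) = 5*(2*j² + 9) = 5*(9 + 2*j²) = 45 + 10*j²)
k(M, c) = -1215 + 3/(13 + M) (k(M, c) = -3*((45 + 10*6²) - 1/(13 + M)) = -3*((45 + 10*36) - 1/(13 + M)) = -3*((45 + 360) - 1/(13 + M)) = -3*(405 - 1/(13 + M)) = -1215 + 3/(13 + M))
8576 - k(143, u) = 8576 - 3*(-5264 - 405*143)/(13 + 143) = 8576 - 3*(-5264 - 57915)/156 = 8576 - 3*(-63179)/156 = 8576 - 1*(-63179/52) = 8576 + 63179/52 = 509131/52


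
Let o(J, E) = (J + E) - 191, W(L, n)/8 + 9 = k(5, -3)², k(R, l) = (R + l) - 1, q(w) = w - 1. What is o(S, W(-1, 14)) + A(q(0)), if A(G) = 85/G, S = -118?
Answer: -458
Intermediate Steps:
q(w) = -1 + w
k(R, l) = -1 + R + l
W(L, n) = -64 (W(L, n) = -72 + 8*(-1 + 5 - 3)² = -72 + 8*1² = -72 + 8*1 = -72 + 8 = -64)
o(J, E) = -191 + E + J (o(J, E) = (E + J) - 191 = -191 + E + J)
o(S, W(-1, 14)) + A(q(0)) = (-191 - 64 - 118) + 85/(-1 + 0) = -373 + 85/(-1) = -373 + 85*(-1) = -373 - 85 = -458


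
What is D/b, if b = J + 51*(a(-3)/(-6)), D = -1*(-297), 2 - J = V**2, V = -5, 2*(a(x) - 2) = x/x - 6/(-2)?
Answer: -99/19 ≈ -5.2105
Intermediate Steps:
a(x) = 4 (a(x) = 2 + (x/x - 6/(-2))/2 = 2 + (1 - 6*(-1/2))/2 = 2 + (1 + 3)/2 = 2 + (1/2)*4 = 2 + 2 = 4)
J = -23 (J = 2 - 1*(-5)**2 = 2 - 1*25 = 2 - 25 = -23)
D = 297
b = -57 (b = -23 + 51*(4/(-6)) = -23 + 51*(4*(-1/6)) = -23 + 51*(-2/3) = -23 - 34 = -57)
D/b = 297/(-57) = 297*(-1/57) = -99/19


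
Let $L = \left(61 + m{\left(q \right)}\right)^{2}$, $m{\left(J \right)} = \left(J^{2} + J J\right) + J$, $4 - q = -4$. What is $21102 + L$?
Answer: $59911$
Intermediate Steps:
$q = 8$ ($q = 4 - -4 = 4 + 4 = 8$)
$m{\left(J \right)} = J + 2 J^{2}$ ($m{\left(J \right)} = \left(J^{2} + J^{2}\right) + J = 2 J^{2} + J = J + 2 J^{2}$)
$L = 38809$ ($L = \left(61 + 8 \left(1 + 2 \cdot 8\right)\right)^{2} = \left(61 + 8 \left(1 + 16\right)\right)^{2} = \left(61 + 8 \cdot 17\right)^{2} = \left(61 + 136\right)^{2} = 197^{2} = 38809$)
$21102 + L = 21102 + 38809 = 59911$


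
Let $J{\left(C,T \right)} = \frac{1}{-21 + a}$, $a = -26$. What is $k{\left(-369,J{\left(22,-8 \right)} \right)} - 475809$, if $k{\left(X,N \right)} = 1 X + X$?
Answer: $-476547$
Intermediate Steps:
$J{\left(C,T \right)} = - \frac{1}{47}$ ($J{\left(C,T \right)} = \frac{1}{-21 - 26} = \frac{1}{-47} = - \frac{1}{47}$)
$k{\left(X,N \right)} = 2 X$ ($k{\left(X,N \right)} = X + X = 2 X$)
$k{\left(-369,J{\left(22,-8 \right)} \right)} - 475809 = 2 \left(-369\right) - 475809 = -738 - 475809 = -476547$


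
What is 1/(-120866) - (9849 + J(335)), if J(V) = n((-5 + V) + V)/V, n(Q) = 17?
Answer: -398789148447/40490110 ≈ -9849.0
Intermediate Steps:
J(V) = 17/V
1/(-120866) - (9849 + J(335)) = 1/(-120866) - (9849 + 17/335) = -1/120866 - (9849 + 17*(1/335)) = -1/120866 - (9849 + 17/335) = -1/120866 - 1*3299432/335 = -1/120866 - 3299432/335 = -398789148447/40490110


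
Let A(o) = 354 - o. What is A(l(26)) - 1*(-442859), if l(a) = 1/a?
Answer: 11523537/26 ≈ 4.4321e+5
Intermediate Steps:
A(l(26)) - 1*(-442859) = (354 - 1/26) - 1*(-442859) = (354 - 1*1/26) + 442859 = (354 - 1/26) + 442859 = 9203/26 + 442859 = 11523537/26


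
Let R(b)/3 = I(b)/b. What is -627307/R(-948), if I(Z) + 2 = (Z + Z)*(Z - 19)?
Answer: 99114506/916715 ≈ 108.12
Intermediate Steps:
I(Z) = -2 + 2*Z*(-19 + Z) (I(Z) = -2 + (Z + Z)*(Z - 19) = -2 + (2*Z)*(-19 + Z) = -2 + 2*Z*(-19 + Z))
R(b) = 3*(-2 - 38*b + 2*b²)/b (R(b) = 3*((-2 - 38*b + 2*b²)/b) = 3*(-2 - 38*b + 2*b²)/b)
-627307/R(-948) = -627307/(-114 - 6/(-948) + 6*(-948)) = -627307/(-114 - 6*(-1/948) - 5688) = -627307/(-114 + 1/158 - 5688) = -627307/(-916715/158) = -627307*(-158/916715) = 99114506/916715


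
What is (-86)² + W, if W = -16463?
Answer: -9067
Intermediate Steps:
(-86)² + W = (-86)² - 16463 = 7396 - 16463 = -9067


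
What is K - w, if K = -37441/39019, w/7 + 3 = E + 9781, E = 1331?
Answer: -3034271938/39019 ≈ -77764.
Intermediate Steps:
w = 77763 (w = -21 + 7*(1331 + 9781) = -21 + 7*11112 = -21 + 77784 = 77763)
K = -37441/39019 (K = -37441*1/39019 = -37441/39019 ≈ -0.95956)
K - w = -37441/39019 - 1*77763 = -37441/39019 - 77763 = -3034271938/39019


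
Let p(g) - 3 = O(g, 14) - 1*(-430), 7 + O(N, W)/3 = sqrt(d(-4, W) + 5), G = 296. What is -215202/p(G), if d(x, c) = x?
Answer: -215202/415 ≈ -518.56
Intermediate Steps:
O(N, W) = -18 (O(N, W) = -21 + 3*sqrt(-4 + 5) = -21 + 3*sqrt(1) = -21 + 3*1 = -21 + 3 = -18)
p(g) = 415 (p(g) = 3 + (-18 - 1*(-430)) = 3 + (-18 + 430) = 3 + 412 = 415)
-215202/p(G) = -215202/415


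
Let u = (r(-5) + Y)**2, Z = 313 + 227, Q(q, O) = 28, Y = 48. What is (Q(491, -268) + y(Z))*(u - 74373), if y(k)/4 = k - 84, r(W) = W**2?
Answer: -127869488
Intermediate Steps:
Z = 540
y(k) = -336 + 4*k (y(k) = 4*(k - 84) = 4*(-84 + k) = -336 + 4*k)
u = 5329 (u = ((-5)**2 + 48)**2 = (25 + 48)**2 = 73**2 = 5329)
(Q(491, -268) + y(Z))*(u - 74373) = (28 + (-336 + 4*540))*(5329 - 74373) = (28 + (-336 + 2160))*(-69044) = (28 + 1824)*(-69044) = 1852*(-69044) = -127869488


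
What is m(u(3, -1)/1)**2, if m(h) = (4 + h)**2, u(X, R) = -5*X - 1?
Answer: 20736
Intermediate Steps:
u(X, R) = -1 - 5*X
m(u(3, -1)/1)**2 = ((4 + (-1 - 5*3)/1)**2)**2 = ((4 + (-1 - 15)*1)**2)**2 = ((4 - 16*1)**2)**2 = ((4 - 16)**2)**2 = ((-12)**2)**2 = 144**2 = 20736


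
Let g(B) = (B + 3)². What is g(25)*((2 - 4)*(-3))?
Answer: 4704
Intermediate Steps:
g(B) = (3 + B)²
g(25)*((2 - 4)*(-3)) = (3 + 25)²*((2 - 4)*(-3)) = 28²*(-2*(-3)) = 784*6 = 4704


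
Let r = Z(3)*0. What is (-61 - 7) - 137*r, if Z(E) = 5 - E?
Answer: -68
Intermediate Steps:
r = 0 (r = (5 - 1*3)*0 = (5 - 3)*0 = 2*0 = 0)
(-61 - 7) - 137*r = (-61 - 7) - 137*0 = -68 + 0 = -68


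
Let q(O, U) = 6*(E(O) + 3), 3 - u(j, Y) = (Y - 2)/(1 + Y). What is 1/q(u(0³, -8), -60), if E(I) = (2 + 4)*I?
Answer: 7/522 ≈ 0.013410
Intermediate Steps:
E(I) = 6*I
u(j, Y) = 3 - (-2 + Y)/(1 + Y) (u(j, Y) = 3 - (Y - 2)/(1 + Y) = 3 - (-2 + Y)/(1 + Y))
q(O, U) = 18 + 36*O (q(O, U) = 6*(6*O + 3) = 6*(3 + 6*O) = 18 + 36*O)
1/q(u(0³, -8), -60) = 1/(18 + 36*((5 + 2*(-8))/(1 - 8))) = 1/(18 + 36*((5 - 16)/(-7))) = 1/(18 + 36*(-⅐*(-11))) = 1/(18 + 36*(11/7)) = 1/(18 + 396/7) = 1/(522/7) = 7/522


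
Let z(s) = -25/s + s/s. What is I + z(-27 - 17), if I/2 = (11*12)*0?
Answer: 69/44 ≈ 1.5682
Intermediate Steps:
z(s) = 1 - 25/s (z(s) = -25/s + 1 = 1 - 25/s)
I = 0 (I = 2*((11*12)*0) = 2*(132*0) = 2*0 = 0)
I + z(-27 - 17) = 0 + (-25 + (-27 - 17))/(-27 - 17) = 0 + (-25 - 44)/(-44) = 0 - 1/44*(-69) = 0 + 69/44 = 69/44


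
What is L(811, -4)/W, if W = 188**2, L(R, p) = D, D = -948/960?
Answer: -79/2827520 ≈ -2.7940e-5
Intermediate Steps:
D = -79/80 (D = -948*1/960 = -79/80 ≈ -0.98750)
L(R, p) = -79/80
W = 35344
L(811, -4)/W = -79/80/35344 = -79/80*1/35344 = -79/2827520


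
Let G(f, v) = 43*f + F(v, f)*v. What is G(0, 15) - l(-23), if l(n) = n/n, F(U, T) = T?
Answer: -1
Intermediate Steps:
G(f, v) = 43*f + f*v
l(n) = 1
G(0, 15) - l(-23) = 0*(43 + 15) - 1*1 = 0*58 - 1 = 0 - 1 = -1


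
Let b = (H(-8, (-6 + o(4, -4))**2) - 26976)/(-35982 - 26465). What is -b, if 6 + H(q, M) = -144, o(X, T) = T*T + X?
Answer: -2466/5677 ≈ -0.43438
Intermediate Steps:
o(X, T) = X + T**2 (o(X, T) = T**2 + X = X + T**2)
H(q, M) = -150 (H(q, M) = -6 - 144 = -150)
b = 2466/5677 (b = (-150 - 26976)/(-35982 - 26465) = -27126/(-62447) = -27126*(-1/62447) = 2466/5677 ≈ 0.43438)
-b = -1*2466/5677 = -2466/5677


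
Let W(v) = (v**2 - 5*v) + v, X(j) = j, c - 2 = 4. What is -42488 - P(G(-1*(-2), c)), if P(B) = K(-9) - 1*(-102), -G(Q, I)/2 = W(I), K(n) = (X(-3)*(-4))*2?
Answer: -42614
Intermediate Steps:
c = 6 (c = 2 + 4 = 6)
K(n) = 24 (K(n) = -3*(-4)*2 = 12*2 = 24)
W(v) = v**2 - 4*v
G(Q, I) = -2*I*(-4 + I)
P(B) = 126 (P(B) = 24 - 1*(-102) = 24 + 102 = 126)
-42488 - P(G(-1*(-2), c)) = -42488 - 1*126 = -42488 - 126 = -42614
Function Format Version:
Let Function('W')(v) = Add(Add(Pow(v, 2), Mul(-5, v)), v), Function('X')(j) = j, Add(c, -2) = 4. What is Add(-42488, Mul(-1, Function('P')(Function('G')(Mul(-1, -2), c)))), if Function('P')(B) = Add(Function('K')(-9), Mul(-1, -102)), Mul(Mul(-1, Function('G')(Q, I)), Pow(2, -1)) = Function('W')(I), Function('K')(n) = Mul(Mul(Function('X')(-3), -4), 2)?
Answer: -42614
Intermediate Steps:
c = 6 (c = Add(2, 4) = 6)
Function('K')(n) = 24 (Function('K')(n) = Mul(Mul(-3, -4), 2) = Mul(12, 2) = 24)
Function('W')(v) = Add(Pow(v, 2), Mul(-4, v))
Function('G')(Q, I) = Mul(-2, I, Add(-4, I)) (Function('G')(Q, I) = Mul(-2, Mul(I, Add(-4, I))) = Mul(-2, I, Add(-4, I)))
Function('P')(B) = 126 (Function('P')(B) = Add(24, Mul(-1, -102)) = Add(24, 102) = 126)
Add(-42488, Mul(-1, Function('P')(Function('G')(Mul(-1, -2), c)))) = Add(-42488, Mul(-1, 126)) = Add(-42488, -126) = -42614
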